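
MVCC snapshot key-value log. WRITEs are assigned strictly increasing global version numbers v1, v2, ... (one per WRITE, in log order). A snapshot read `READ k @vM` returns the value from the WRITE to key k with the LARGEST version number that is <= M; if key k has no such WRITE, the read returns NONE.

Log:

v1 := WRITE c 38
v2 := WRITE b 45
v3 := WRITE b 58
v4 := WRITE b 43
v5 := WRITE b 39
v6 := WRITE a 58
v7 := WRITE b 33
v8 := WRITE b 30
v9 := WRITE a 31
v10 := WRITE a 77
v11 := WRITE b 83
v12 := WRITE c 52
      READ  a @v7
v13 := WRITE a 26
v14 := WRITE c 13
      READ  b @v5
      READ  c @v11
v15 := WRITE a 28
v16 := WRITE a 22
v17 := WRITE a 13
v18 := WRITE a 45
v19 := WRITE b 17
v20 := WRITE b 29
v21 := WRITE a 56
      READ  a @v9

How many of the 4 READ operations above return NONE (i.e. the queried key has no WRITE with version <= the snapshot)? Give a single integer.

Answer: 0

Derivation:
v1: WRITE c=38  (c history now [(1, 38)])
v2: WRITE b=45  (b history now [(2, 45)])
v3: WRITE b=58  (b history now [(2, 45), (3, 58)])
v4: WRITE b=43  (b history now [(2, 45), (3, 58), (4, 43)])
v5: WRITE b=39  (b history now [(2, 45), (3, 58), (4, 43), (5, 39)])
v6: WRITE a=58  (a history now [(6, 58)])
v7: WRITE b=33  (b history now [(2, 45), (3, 58), (4, 43), (5, 39), (7, 33)])
v8: WRITE b=30  (b history now [(2, 45), (3, 58), (4, 43), (5, 39), (7, 33), (8, 30)])
v9: WRITE a=31  (a history now [(6, 58), (9, 31)])
v10: WRITE a=77  (a history now [(6, 58), (9, 31), (10, 77)])
v11: WRITE b=83  (b history now [(2, 45), (3, 58), (4, 43), (5, 39), (7, 33), (8, 30), (11, 83)])
v12: WRITE c=52  (c history now [(1, 38), (12, 52)])
READ a @v7: history=[(6, 58), (9, 31), (10, 77)] -> pick v6 -> 58
v13: WRITE a=26  (a history now [(6, 58), (9, 31), (10, 77), (13, 26)])
v14: WRITE c=13  (c history now [(1, 38), (12, 52), (14, 13)])
READ b @v5: history=[(2, 45), (3, 58), (4, 43), (5, 39), (7, 33), (8, 30), (11, 83)] -> pick v5 -> 39
READ c @v11: history=[(1, 38), (12, 52), (14, 13)] -> pick v1 -> 38
v15: WRITE a=28  (a history now [(6, 58), (9, 31), (10, 77), (13, 26), (15, 28)])
v16: WRITE a=22  (a history now [(6, 58), (9, 31), (10, 77), (13, 26), (15, 28), (16, 22)])
v17: WRITE a=13  (a history now [(6, 58), (9, 31), (10, 77), (13, 26), (15, 28), (16, 22), (17, 13)])
v18: WRITE a=45  (a history now [(6, 58), (9, 31), (10, 77), (13, 26), (15, 28), (16, 22), (17, 13), (18, 45)])
v19: WRITE b=17  (b history now [(2, 45), (3, 58), (4, 43), (5, 39), (7, 33), (8, 30), (11, 83), (19, 17)])
v20: WRITE b=29  (b history now [(2, 45), (3, 58), (4, 43), (5, 39), (7, 33), (8, 30), (11, 83), (19, 17), (20, 29)])
v21: WRITE a=56  (a history now [(6, 58), (9, 31), (10, 77), (13, 26), (15, 28), (16, 22), (17, 13), (18, 45), (21, 56)])
READ a @v9: history=[(6, 58), (9, 31), (10, 77), (13, 26), (15, 28), (16, 22), (17, 13), (18, 45), (21, 56)] -> pick v9 -> 31
Read results in order: ['58', '39', '38', '31']
NONE count = 0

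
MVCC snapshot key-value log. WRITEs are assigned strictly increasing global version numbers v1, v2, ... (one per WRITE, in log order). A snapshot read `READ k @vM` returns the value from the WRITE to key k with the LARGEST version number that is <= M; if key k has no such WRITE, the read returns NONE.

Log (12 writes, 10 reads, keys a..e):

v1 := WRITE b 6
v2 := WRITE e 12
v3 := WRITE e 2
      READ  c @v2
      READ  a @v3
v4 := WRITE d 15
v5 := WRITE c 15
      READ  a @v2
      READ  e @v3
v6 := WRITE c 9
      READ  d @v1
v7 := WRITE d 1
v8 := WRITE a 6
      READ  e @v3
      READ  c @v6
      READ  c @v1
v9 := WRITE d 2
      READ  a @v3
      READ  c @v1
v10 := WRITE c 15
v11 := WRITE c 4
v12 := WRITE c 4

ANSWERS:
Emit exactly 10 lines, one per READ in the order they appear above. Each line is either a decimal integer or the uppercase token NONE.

v1: WRITE b=6  (b history now [(1, 6)])
v2: WRITE e=12  (e history now [(2, 12)])
v3: WRITE e=2  (e history now [(2, 12), (3, 2)])
READ c @v2: history=[] -> no version <= 2 -> NONE
READ a @v3: history=[] -> no version <= 3 -> NONE
v4: WRITE d=15  (d history now [(4, 15)])
v5: WRITE c=15  (c history now [(5, 15)])
READ a @v2: history=[] -> no version <= 2 -> NONE
READ e @v3: history=[(2, 12), (3, 2)] -> pick v3 -> 2
v6: WRITE c=9  (c history now [(5, 15), (6, 9)])
READ d @v1: history=[(4, 15)] -> no version <= 1 -> NONE
v7: WRITE d=1  (d history now [(4, 15), (7, 1)])
v8: WRITE a=6  (a history now [(8, 6)])
READ e @v3: history=[(2, 12), (3, 2)] -> pick v3 -> 2
READ c @v6: history=[(5, 15), (6, 9)] -> pick v6 -> 9
READ c @v1: history=[(5, 15), (6, 9)] -> no version <= 1 -> NONE
v9: WRITE d=2  (d history now [(4, 15), (7, 1), (9, 2)])
READ a @v3: history=[(8, 6)] -> no version <= 3 -> NONE
READ c @v1: history=[(5, 15), (6, 9)] -> no version <= 1 -> NONE
v10: WRITE c=15  (c history now [(5, 15), (6, 9), (10, 15)])
v11: WRITE c=4  (c history now [(5, 15), (6, 9), (10, 15), (11, 4)])
v12: WRITE c=4  (c history now [(5, 15), (6, 9), (10, 15), (11, 4), (12, 4)])

Answer: NONE
NONE
NONE
2
NONE
2
9
NONE
NONE
NONE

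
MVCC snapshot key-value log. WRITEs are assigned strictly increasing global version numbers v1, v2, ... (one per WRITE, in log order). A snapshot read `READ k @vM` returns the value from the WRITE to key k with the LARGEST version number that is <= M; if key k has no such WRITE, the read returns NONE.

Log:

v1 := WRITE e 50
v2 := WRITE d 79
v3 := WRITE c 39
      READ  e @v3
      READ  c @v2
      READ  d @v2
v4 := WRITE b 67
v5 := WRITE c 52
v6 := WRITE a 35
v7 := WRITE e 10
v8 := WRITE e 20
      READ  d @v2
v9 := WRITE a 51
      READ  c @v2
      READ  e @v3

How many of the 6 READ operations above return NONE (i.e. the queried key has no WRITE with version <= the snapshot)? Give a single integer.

Answer: 2

Derivation:
v1: WRITE e=50  (e history now [(1, 50)])
v2: WRITE d=79  (d history now [(2, 79)])
v3: WRITE c=39  (c history now [(3, 39)])
READ e @v3: history=[(1, 50)] -> pick v1 -> 50
READ c @v2: history=[(3, 39)] -> no version <= 2 -> NONE
READ d @v2: history=[(2, 79)] -> pick v2 -> 79
v4: WRITE b=67  (b history now [(4, 67)])
v5: WRITE c=52  (c history now [(3, 39), (5, 52)])
v6: WRITE a=35  (a history now [(6, 35)])
v7: WRITE e=10  (e history now [(1, 50), (7, 10)])
v8: WRITE e=20  (e history now [(1, 50), (7, 10), (8, 20)])
READ d @v2: history=[(2, 79)] -> pick v2 -> 79
v9: WRITE a=51  (a history now [(6, 35), (9, 51)])
READ c @v2: history=[(3, 39), (5, 52)] -> no version <= 2 -> NONE
READ e @v3: history=[(1, 50), (7, 10), (8, 20)] -> pick v1 -> 50
Read results in order: ['50', 'NONE', '79', '79', 'NONE', '50']
NONE count = 2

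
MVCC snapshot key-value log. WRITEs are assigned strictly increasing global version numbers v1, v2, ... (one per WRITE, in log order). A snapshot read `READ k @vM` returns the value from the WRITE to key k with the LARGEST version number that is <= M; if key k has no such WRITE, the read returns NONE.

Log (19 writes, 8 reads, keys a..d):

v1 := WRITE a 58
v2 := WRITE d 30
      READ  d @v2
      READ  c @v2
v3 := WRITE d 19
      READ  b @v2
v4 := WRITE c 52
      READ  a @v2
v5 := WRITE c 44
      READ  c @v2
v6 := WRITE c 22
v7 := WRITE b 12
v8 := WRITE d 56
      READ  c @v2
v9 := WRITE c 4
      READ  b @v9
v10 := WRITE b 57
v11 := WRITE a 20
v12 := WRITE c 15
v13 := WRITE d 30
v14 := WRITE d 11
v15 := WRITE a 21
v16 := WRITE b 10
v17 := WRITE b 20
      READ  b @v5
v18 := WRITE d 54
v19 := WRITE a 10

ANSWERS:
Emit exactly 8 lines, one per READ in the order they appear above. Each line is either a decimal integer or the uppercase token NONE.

v1: WRITE a=58  (a history now [(1, 58)])
v2: WRITE d=30  (d history now [(2, 30)])
READ d @v2: history=[(2, 30)] -> pick v2 -> 30
READ c @v2: history=[] -> no version <= 2 -> NONE
v3: WRITE d=19  (d history now [(2, 30), (3, 19)])
READ b @v2: history=[] -> no version <= 2 -> NONE
v4: WRITE c=52  (c history now [(4, 52)])
READ a @v2: history=[(1, 58)] -> pick v1 -> 58
v5: WRITE c=44  (c history now [(4, 52), (5, 44)])
READ c @v2: history=[(4, 52), (5, 44)] -> no version <= 2 -> NONE
v6: WRITE c=22  (c history now [(4, 52), (5, 44), (6, 22)])
v7: WRITE b=12  (b history now [(7, 12)])
v8: WRITE d=56  (d history now [(2, 30), (3, 19), (8, 56)])
READ c @v2: history=[(4, 52), (5, 44), (6, 22)] -> no version <= 2 -> NONE
v9: WRITE c=4  (c history now [(4, 52), (5, 44), (6, 22), (9, 4)])
READ b @v9: history=[(7, 12)] -> pick v7 -> 12
v10: WRITE b=57  (b history now [(7, 12), (10, 57)])
v11: WRITE a=20  (a history now [(1, 58), (11, 20)])
v12: WRITE c=15  (c history now [(4, 52), (5, 44), (6, 22), (9, 4), (12, 15)])
v13: WRITE d=30  (d history now [(2, 30), (3, 19), (8, 56), (13, 30)])
v14: WRITE d=11  (d history now [(2, 30), (3, 19), (8, 56), (13, 30), (14, 11)])
v15: WRITE a=21  (a history now [(1, 58), (11, 20), (15, 21)])
v16: WRITE b=10  (b history now [(7, 12), (10, 57), (16, 10)])
v17: WRITE b=20  (b history now [(7, 12), (10, 57), (16, 10), (17, 20)])
READ b @v5: history=[(7, 12), (10, 57), (16, 10), (17, 20)] -> no version <= 5 -> NONE
v18: WRITE d=54  (d history now [(2, 30), (3, 19), (8, 56), (13, 30), (14, 11), (18, 54)])
v19: WRITE a=10  (a history now [(1, 58), (11, 20), (15, 21), (19, 10)])

Answer: 30
NONE
NONE
58
NONE
NONE
12
NONE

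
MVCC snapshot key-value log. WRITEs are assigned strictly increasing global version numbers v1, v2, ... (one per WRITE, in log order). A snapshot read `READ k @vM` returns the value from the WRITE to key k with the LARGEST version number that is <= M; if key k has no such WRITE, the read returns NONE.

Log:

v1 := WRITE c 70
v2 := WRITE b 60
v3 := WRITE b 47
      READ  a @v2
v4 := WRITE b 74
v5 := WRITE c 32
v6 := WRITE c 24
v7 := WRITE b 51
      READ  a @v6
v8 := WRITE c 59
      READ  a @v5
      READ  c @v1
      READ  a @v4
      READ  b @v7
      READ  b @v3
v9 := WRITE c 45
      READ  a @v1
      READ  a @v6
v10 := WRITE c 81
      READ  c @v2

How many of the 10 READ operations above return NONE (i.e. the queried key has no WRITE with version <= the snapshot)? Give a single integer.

Answer: 6

Derivation:
v1: WRITE c=70  (c history now [(1, 70)])
v2: WRITE b=60  (b history now [(2, 60)])
v3: WRITE b=47  (b history now [(2, 60), (3, 47)])
READ a @v2: history=[] -> no version <= 2 -> NONE
v4: WRITE b=74  (b history now [(2, 60), (3, 47), (4, 74)])
v5: WRITE c=32  (c history now [(1, 70), (5, 32)])
v6: WRITE c=24  (c history now [(1, 70), (5, 32), (6, 24)])
v7: WRITE b=51  (b history now [(2, 60), (3, 47), (4, 74), (7, 51)])
READ a @v6: history=[] -> no version <= 6 -> NONE
v8: WRITE c=59  (c history now [(1, 70), (5, 32), (6, 24), (8, 59)])
READ a @v5: history=[] -> no version <= 5 -> NONE
READ c @v1: history=[(1, 70), (5, 32), (6, 24), (8, 59)] -> pick v1 -> 70
READ a @v4: history=[] -> no version <= 4 -> NONE
READ b @v7: history=[(2, 60), (3, 47), (4, 74), (7, 51)] -> pick v7 -> 51
READ b @v3: history=[(2, 60), (3, 47), (4, 74), (7, 51)] -> pick v3 -> 47
v9: WRITE c=45  (c history now [(1, 70), (5, 32), (6, 24), (8, 59), (9, 45)])
READ a @v1: history=[] -> no version <= 1 -> NONE
READ a @v6: history=[] -> no version <= 6 -> NONE
v10: WRITE c=81  (c history now [(1, 70), (5, 32), (6, 24), (8, 59), (9, 45), (10, 81)])
READ c @v2: history=[(1, 70), (5, 32), (6, 24), (8, 59), (9, 45), (10, 81)] -> pick v1 -> 70
Read results in order: ['NONE', 'NONE', 'NONE', '70', 'NONE', '51', '47', 'NONE', 'NONE', '70']
NONE count = 6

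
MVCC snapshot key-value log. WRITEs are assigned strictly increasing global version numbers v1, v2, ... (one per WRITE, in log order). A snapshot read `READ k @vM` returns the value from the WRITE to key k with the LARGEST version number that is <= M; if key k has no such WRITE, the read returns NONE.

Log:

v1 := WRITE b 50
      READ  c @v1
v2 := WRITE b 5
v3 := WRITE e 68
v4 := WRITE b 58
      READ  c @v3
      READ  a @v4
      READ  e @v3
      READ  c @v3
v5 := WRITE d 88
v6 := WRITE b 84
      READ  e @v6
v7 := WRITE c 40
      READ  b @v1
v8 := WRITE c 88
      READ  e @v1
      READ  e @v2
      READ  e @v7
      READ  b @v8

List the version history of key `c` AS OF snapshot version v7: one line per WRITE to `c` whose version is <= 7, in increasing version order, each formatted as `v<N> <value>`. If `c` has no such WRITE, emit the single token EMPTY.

Scan writes for key=c with version <= 7:
  v1 WRITE b 50 -> skip
  v2 WRITE b 5 -> skip
  v3 WRITE e 68 -> skip
  v4 WRITE b 58 -> skip
  v5 WRITE d 88 -> skip
  v6 WRITE b 84 -> skip
  v7 WRITE c 40 -> keep
  v8 WRITE c 88 -> drop (> snap)
Collected: [(7, 40)]

Answer: v7 40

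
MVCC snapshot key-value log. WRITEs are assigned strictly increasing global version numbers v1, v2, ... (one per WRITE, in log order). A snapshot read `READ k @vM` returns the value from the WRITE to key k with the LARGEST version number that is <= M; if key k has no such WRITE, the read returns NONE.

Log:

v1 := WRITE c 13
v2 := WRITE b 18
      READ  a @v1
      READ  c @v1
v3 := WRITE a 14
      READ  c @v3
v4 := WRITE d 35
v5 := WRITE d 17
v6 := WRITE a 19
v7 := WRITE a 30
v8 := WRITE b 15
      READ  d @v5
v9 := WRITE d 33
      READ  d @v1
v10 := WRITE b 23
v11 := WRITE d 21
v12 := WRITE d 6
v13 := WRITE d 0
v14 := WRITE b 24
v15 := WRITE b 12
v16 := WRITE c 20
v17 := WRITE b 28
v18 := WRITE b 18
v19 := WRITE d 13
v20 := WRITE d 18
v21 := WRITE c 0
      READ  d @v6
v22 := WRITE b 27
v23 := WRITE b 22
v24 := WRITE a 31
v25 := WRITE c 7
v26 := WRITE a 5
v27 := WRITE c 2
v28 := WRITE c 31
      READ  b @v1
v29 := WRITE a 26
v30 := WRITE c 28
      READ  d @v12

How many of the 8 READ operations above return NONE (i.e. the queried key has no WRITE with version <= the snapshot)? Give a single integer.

v1: WRITE c=13  (c history now [(1, 13)])
v2: WRITE b=18  (b history now [(2, 18)])
READ a @v1: history=[] -> no version <= 1 -> NONE
READ c @v1: history=[(1, 13)] -> pick v1 -> 13
v3: WRITE a=14  (a history now [(3, 14)])
READ c @v3: history=[(1, 13)] -> pick v1 -> 13
v4: WRITE d=35  (d history now [(4, 35)])
v5: WRITE d=17  (d history now [(4, 35), (5, 17)])
v6: WRITE a=19  (a history now [(3, 14), (6, 19)])
v7: WRITE a=30  (a history now [(3, 14), (6, 19), (7, 30)])
v8: WRITE b=15  (b history now [(2, 18), (8, 15)])
READ d @v5: history=[(4, 35), (5, 17)] -> pick v5 -> 17
v9: WRITE d=33  (d history now [(4, 35), (5, 17), (9, 33)])
READ d @v1: history=[(4, 35), (5, 17), (9, 33)] -> no version <= 1 -> NONE
v10: WRITE b=23  (b history now [(2, 18), (8, 15), (10, 23)])
v11: WRITE d=21  (d history now [(4, 35), (5, 17), (9, 33), (11, 21)])
v12: WRITE d=6  (d history now [(4, 35), (5, 17), (9, 33), (11, 21), (12, 6)])
v13: WRITE d=0  (d history now [(4, 35), (5, 17), (9, 33), (11, 21), (12, 6), (13, 0)])
v14: WRITE b=24  (b history now [(2, 18), (8, 15), (10, 23), (14, 24)])
v15: WRITE b=12  (b history now [(2, 18), (8, 15), (10, 23), (14, 24), (15, 12)])
v16: WRITE c=20  (c history now [(1, 13), (16, 20)])
v17: WRITE b=28  (b history now [(2, 18), (8, 15), (10, 23), (14, 24), (15, 12), (17, 28)])
v18: WRITE b=18  (b history now [(2, 18), (8, 15), (10, 23), (14, 24), (15, 12), (17, 28), (18, 18)])
v19: WRITE d=13  (d history now [(4, 35), (5, 17), (9, 33), (11, 21), (12, 6), (13, 0), (19, 13)])
v20: WRITE d=18  (d history now [(4, 35), (5, 17), (9, 33), (11, 21), (12, 6), (13, 0), (19, 13), (20, 18)])
v21: WRITE c=0  (c history now [(1, 13), (16, 20), (21, 0)])
READ d @v6: history=[(4, 35), (5, 17), (9, 33), (11, 21), (12, 6), (13, 0), (19, 13), (20, 18)] -> pick v5 -> 17
v22: WRITE b=27  (b history now [(2, 18), (8, 15), (10, 23), (14, 24), (15, 12), (17, 28), (18, 18), (22, 27)])
v23: WRITE b=22  (b history now [(2, 18), (8, 15), (10, 23), (14, 24), (15, 12), (17, 28), (18, 18), (22, 27), (23, 22)])
v24: WRITE a=31  (a history now [(3, 14), (6, 19), (7, 30), (24, 31)])
v25: WRITE c=7  (c history now [(1, 13), (16, 20), (21, 0), (25, 7)])
v26: WRITE a=5  (a history now [(3, 14), (6, 19), (7, 30), (24, 31), (26, 5)])
v27: WRITE c=2  (c history now [(1, 13), (16, 20), (21, 0), (25, 7), (27, 2)])
v28: WRITE c=31  (c history now [(1, 13), (16, 20), (21, 0), (25, 7), (27, 2), (28, 31)])
READ b @v1: history=[(2, 18), (8, 15), (10, 23), (14, 24), (15, 12), (17, 28), (18, 18), (22, 27), (23, 22)] -> no version <= 1 -> NONE
v29: WRITE a=26  (a history now [(3, 14), (6, 19), (7, 30), (24, 31), (26, 5), (29, 26)])
v30: WRITE c=28  (c history now [(1, 13), (16, 20), (21, 0), (25, 7), (27, 2), (28, 31), (30, 28)])
READ d @v12: history=[(4, 35), (5, 17), (9, 33), (11, 21), (12, 6), (13, 0), (19, 13), (20, 18)] -> pick v12 -> 6
Read results in order: ['NONE', '13', '13', '17', 'NONE', '17', 'NONE', '6']
NONE count = 3

Answer: 3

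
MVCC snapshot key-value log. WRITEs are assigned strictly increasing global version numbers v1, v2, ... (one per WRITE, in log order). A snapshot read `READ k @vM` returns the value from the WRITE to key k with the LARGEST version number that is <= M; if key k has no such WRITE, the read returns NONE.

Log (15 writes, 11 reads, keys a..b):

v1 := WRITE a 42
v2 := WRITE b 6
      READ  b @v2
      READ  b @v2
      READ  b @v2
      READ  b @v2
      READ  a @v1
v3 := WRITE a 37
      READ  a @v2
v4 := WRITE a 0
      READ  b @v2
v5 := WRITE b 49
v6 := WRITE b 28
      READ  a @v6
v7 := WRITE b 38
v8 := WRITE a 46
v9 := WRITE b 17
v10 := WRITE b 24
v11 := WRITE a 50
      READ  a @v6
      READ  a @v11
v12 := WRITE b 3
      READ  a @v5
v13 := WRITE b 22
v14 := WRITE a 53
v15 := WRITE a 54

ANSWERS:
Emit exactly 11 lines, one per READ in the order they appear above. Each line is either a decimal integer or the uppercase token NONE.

v1: WRITE a=42  (a history now [(1, 42)])
v2: WRITE b=6  (b history now [(2, 6)])
READ b @v2: history=[(2, 6)] -> pick v2 -> 6
READ b @v2: history=[(2, 6)] -> pick v2 -> 6
READ b @v2: history=[(2, 6)] -> pick v2 -> 6
READ b @v2: history=[(2, 6)] -> pick v2 -> 6
READ a @v1: history=[(1, 42)] -> pick v1 -> 42
v3: WRITE a=37  (a history now [(1, 42), (3, 37)])
READ a @v2: history=[(1, 42), (3, 37)] -> pick v1 -> 42
v4: WRITE a=0  (a history now [(1, 42), (3, 37), (4, 0)])
READ b @v2: history=[(2, 6)] -> pick v2 -> 6
v5: WRITE b=49  (b history now [(2, 6), (5, 49)])
v6: WRITE b=28  (b history now [(2, 6), (5, 49), (6, 28)])
READ a @v6: history=[(1, 42), (3, 37), (4, 0)] -> pick v4 -> 0
v7: WRITE b=38  (b history now [(2, 6), (5, 49), (6, 28), (7, 38)])
v8: WRITE a=46  (a history now [(1, 42), (3, 37), (4, 0), (8, 46)])
v9: WRITE b=17  (b history now [(2, 6), (5, 49), (6, 28), (7, 38), (9, 17)])
v10: WRITE b=24  (b history now [(2, 6), (5, 49), (6, 28), (7, 38), (9, 17), (10, 24)])
v11: WRITE a=50  (a history now [(1, 42), (3, 37), (4, 0), (8, 46), (11, 50)])
READ a @v6: history=[(1, 42), (3, 37), (4, 0), (8, 46), (11, 50)] -> pick v4 -> 0
READ a @v11: history=[(1, 42), (3, 37), (4, 0), (8, 46), (11, 50)] -> pick v11 -> 50
v12: WRITE b=3  (b history now [(2, 6), (5, 49), (6, 28), (7, 38), (9, 17), (10, 24), (12, 3)])
READ a @v5: history=[(1, 42), (3, 37), (4, 0), (8, 46), (11, 50)] -> pick v4 -> 0
v13: WRITE b=22  (b history now [(2, 6), (5, 49), (6, 28), (7, 38), (9, 17), (10, 24), (12, 3), (13, 22)])
v14: WRITE a=53  (a history now [(1, 42), (3, 37), (4, 0), (8, 46), (11, 50), (14, 53)])
v15: WRITE a=54  (a history now [(1, 42), (3, 37), (4, 0), (8, 46), (11, 50), (14, 53), (15, 54)])

Answer: 6
6
6
6
42
42
6
0
0
50
0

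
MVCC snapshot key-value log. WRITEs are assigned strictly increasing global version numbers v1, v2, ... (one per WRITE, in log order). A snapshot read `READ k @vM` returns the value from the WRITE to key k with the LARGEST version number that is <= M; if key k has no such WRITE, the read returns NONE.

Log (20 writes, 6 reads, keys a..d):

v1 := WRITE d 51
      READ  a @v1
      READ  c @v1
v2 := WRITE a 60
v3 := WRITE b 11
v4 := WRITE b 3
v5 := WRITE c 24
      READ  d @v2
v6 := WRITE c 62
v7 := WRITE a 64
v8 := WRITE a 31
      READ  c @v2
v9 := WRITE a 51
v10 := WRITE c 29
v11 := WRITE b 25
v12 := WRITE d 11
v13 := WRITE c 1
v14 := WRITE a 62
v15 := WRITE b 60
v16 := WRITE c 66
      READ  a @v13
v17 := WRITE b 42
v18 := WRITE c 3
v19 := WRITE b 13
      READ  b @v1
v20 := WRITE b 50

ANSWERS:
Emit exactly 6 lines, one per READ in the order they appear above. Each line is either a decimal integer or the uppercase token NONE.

Answer: NONE
NONE
51
NONE
51
NONE

Derivation:
v1: WRITE d=51  (d history now [(1, 51)])
READ a @v1: history=[] -> no version <= 1 -> NONE
READ c @v1: history=[] -> no version <= 1 -> NONE
v2: WRITE a=60  (a history now [(2, 60)])
v3: WRITE b=11  (b history now [(3, 11)])
v4: WRITE b=3  (b history now [(3, 11), (4, 3)])
v5: WRITE c=24  (c history now [(5, 24)])
READ d @v2: history=[(1, 51)] -> pick v1 -> 51
v6: WRITE c=62  (c history now [(5, 24), (6, 62)])
v7: WRITE a=64  (a history now [(2, 60), (7, 64)])
v8: WRITE a=31  (a history now [(2, 60), (7, 64), (8, 31)])
READ c @v2: history=[(5, 24), (6, 62)] -> no version <= 2 -> NONE
v9: WRITE a=51  (a history now [(2, 60), (7, 64), (8, 31), (9, 51)])
v10: WRITE c=29  (c history now [(5, 24), (6, 62), (10, 29)])
v11: WRITE b=25  (b history now [(3, 11), (4, 3), (11, 25)])
v12: WRITE d=11  (d history now [(1, 51), (12, 11)])
v13: WRITE c=1  (c history now [(5, 24), (6, 62), (10, 29), (13, 1)])
v14: WRITE a=62  (a history now [(2, 60), (7, 64), (8, 31), (9, 51), (14, 62)])
v15: WRITE b=60  (b history now [(3, 11), (4, 3), (11, 25), (15, 60)])
v16: WRITE c=66  (c history now [(5, 24), (6, 62), (10, 29), (13, 1), (16, 66)])
READ a @v13: history=[(2, 60), (7, 64), (8, 31), (9, 51), (14, 62)] -> pick v9 -> 51
v17: WRITE b=42  (b history now [(3, 11), (4, 3), (11, 25), (15, 60), (17, 42)])
v18: WRITE c=3  (c history now [(5, 24), (6, 62), (10, 29), (13, 1), (16, 66), (18, 3)])
v19: WRITE b=13  (b history now [(3, 11), (4, 3), (11, 25), (15, 60), (17, 42), (19, 13)])
READ b @v1: history=[(3, 11), (4, 3), (11, 25), (15, 60), (17, 42), (19, 13)] -> no version <= 1 -> NONE
v20: WRITE b=50  (b history now [(3, 11), (4, 3), (11, 25), (15, 60), (17, 42), (19, 13), (20, 50)])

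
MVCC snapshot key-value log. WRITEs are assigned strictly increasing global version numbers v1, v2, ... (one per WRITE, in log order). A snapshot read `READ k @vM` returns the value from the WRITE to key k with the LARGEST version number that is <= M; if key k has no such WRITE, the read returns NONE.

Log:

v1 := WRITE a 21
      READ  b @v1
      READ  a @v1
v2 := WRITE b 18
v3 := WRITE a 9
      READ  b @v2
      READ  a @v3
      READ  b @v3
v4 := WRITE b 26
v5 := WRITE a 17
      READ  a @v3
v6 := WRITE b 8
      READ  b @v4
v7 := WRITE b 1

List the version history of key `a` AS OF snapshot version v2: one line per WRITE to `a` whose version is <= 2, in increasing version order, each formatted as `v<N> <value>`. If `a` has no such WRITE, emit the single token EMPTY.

Scan writes for key=a with version <= 2:
  v1 WRITE a 21 -> keep
  v2 WRITE b 18 -> skip
  v3 WRITE a 9 -> drop (> snap)
  v4 WRITE b 26 -> skip
  v5 WRITE a 17 -> drop (> snap)
  v6 WRITE b 8 -> skip
  v7 WRITE b 1 -> skip
Collected: [(1, 21)]

Answer: v1 21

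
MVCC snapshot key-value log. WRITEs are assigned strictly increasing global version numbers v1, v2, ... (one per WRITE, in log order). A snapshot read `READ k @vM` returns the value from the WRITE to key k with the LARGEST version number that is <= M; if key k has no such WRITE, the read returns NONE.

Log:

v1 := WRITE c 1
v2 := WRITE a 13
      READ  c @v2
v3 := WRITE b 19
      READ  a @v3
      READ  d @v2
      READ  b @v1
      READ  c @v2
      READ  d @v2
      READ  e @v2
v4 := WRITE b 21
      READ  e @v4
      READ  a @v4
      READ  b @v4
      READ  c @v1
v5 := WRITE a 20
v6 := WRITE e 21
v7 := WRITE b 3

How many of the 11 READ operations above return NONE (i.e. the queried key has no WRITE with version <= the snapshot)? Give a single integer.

Answer: 5

Derivation:
v1: WRITE c=1  (c history now [(1, 1)])
v2: WRITE a=13  (a history now [(2, 13)])
READ c @v2: history=[(1, 1)] -> pick v1 -> 1
v3: WRITE b=19  (b history now [(3, 19)])
READ a @v3: history=[(2, 13)] -> pick v2 -> 13
READ d @v2: history=[] -> no version <= 2 -> NONE
READ b @v1: history=[(3, 19)] -> no version <= 1 -> NONE
READ c @v2: history=[(1, 1)] -> pick v1 -> 1
READ d @v2: history=[] -> no version <= 2 -> NONE
READ e @v2: history=[] -> no version <= 2 -> NONE
v4: WRITE b=21  (b history now [(3, 19), (4, 21)])
READ e @v4: history=[] -> no version <= 4 -> NONE
READ a @v4: history=[(2, 13)] -> pick v2 -> 13
READ b @v4: history=[(3, 19), (4, 21)] -> pick v4 -> 21
READ c @v1: history=[(1, 1)] -> pick v1 -> 1
v5: WRITE a=20  (a history now [(2, 13), (5, 20)])
v6: WRITE e=21  (e history now [(6, 21)])
v7: WRITE b=3  (b history now [(3, 19), (4, 21), (7, 3)])
Read results in order: ['1', '13', 'NONE', 'NONE', '1', 'NONE', 'NONE', 'NONE', '13', '21', '1']
NONE count = 5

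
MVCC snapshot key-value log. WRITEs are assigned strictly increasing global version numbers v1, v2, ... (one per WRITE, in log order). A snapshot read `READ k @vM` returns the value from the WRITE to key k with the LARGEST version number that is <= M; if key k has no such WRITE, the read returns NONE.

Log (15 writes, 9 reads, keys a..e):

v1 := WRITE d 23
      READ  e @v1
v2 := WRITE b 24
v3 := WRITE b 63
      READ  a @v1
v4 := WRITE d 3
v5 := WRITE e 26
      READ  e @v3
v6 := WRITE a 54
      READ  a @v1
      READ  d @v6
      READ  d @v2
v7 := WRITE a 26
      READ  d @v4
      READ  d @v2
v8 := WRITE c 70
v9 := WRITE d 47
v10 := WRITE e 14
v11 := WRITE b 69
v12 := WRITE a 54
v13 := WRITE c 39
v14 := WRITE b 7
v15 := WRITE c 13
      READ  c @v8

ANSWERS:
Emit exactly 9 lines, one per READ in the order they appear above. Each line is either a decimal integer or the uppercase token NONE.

Answer: NONE
NONE
NONE
NONE
3
23
3
23
70

Derivation:
v1: WRITE d=23  (d history now [(1, 23)])
READ e @v1: history=[] -> no version <= 1 -> NONE
v2: WRITE b=24  (b history now [(2, 24)])
v3: WRITE b=63  (b history now [(2, 24), (3, 63)])
READ a @v1: history=[] -> no version <= 1 -> NONE
v4: WRITE d=3  (d history now [(1, 23), (4, 3)])
v5: WRITE e=26  (e history now [(5, 26)])
READ e @v3: history=[(5, 26)] -> no version <= 3 -> NONE
v6: WRITE a=54  (a history now [(6, 54)])
READ a @v1: history=[(6, 54)] -> no version <= 1 -> NONE
READ d @v6: history=[(1, 23), (4, 3)] -> pick v4 -> 3
READ d @v2: history=[(1, 23), (4, 3)] -> pick v1 -> 23
v7: WRITE a=26  (a history now [(6, 54), (7, 26)])
READ d @v4: history=[(1, 23), (4, 3)] -> pick v4 -> 3
READ d @v2: history=[(1, 23), (4, 3)] -> pick v1 -> 23
v8: WRITE c=70  (c history now [(8, 70)])
v9: WRITE d=47  (d history now [(1, 23), (4, 3), (9, 47)])
v10: WRITE e=14  (e history now [(5, 26), (10, 14)])
v11: WRITE b=69  (b history now [(2, 24), (3, 63), (11, 69)])
v12: WRITE a=54  (a history now [(6, 54), (7, 26), (12, 54)])
v13: WRITE c=39  (c history now [(8, 70), (13, 39)])
v14: WRITE b=7  (b history now [(2, 24), (3, 63), (11, 69), (14, 7)])
v15: WRITE c=13  (c history now [(8, 70), (13, 39), (15, 13)])
READ c @v8: history=[(8, 70), (13, 39), (15, 13)] -> pick v8 -> 70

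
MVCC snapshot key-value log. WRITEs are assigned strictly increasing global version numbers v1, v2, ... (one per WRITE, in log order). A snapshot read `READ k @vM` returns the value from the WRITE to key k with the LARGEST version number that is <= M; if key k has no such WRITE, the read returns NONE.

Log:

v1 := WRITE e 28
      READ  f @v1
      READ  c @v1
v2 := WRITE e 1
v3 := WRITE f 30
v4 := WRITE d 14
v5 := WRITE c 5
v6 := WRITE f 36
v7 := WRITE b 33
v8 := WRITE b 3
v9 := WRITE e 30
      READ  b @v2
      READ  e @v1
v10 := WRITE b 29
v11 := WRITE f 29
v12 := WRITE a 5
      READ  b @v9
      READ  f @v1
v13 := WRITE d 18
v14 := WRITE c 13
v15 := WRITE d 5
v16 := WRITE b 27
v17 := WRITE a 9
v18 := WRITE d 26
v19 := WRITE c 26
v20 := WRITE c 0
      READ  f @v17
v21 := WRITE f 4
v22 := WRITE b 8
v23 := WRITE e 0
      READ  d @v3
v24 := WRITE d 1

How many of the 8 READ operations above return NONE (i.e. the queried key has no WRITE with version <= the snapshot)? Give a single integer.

v1: WRITE e=28  (e history now [(1, 28)])
READ f @v1: history=[] -> no version <= 1 -> NONE
READ c @v1: history=[] -> no version <= 1 -> NONE
v2: WRITE e=1  (e history now [(1, 28), (2, 1)])
v3: WRITE f=30  (f history now [(3, 30)])
v4: WRITE d=14  (d history now [(4, 14)])
v5: WRITE c=5  (c history now [(5, 5)])
v6: WRITE f=36  (f history now [(3, 30), (6, 36)])
v7: WRITE b=33  (b history now [(7, 33)])
v8: WRITE b=3  (b history now [(7, 33), (8, 3)])
v9: WRITE e=30  (e history now [(1, 28), (2, 1), (9, 30)])
READ b @v2: history=[(7, 33), (8, 3)] -> no version <= 2 -> NONE
READ e @v1: history=[(1, 28), (2, 1), (9, 30)] -> pick v1 -> 28
v10: WRITE b=29  (b history now [(7, 33), (8, 3), (10, 29)])
v11: WRITE f=29  (f history now [(3, 30), (6, 36), (11, 29)])
v12: WRITE a=5  (a history now [(12, 5)])
READ b @v9: history=[(7, 33), (8, 3), (10, 29)] -> pick v8 -> 3
READ f @v1: history=[(3, 30), (6, 36), (11, 29)] -> no version <= 1 -> NONE
v13: WRITE d=18  (d history now [(4, 14), (13, 18)])
v14: WRITE c=13  (c history now [(5, 5), (14, 13)])
v15: WRITE d=5  (d history now [(4, 14), (13, 18), (15, 5)])
v16: WRITE b=27  (b history now [(7, 33), (8, 3), (10, 29), (16, 27)])
v17: WRITE a=9  (a history now [(12, 5), (17, 9)])
v18: WRITE d=26  (d history now [(4, 14), (13, 18), (15, 5), (18, 26)])
v19: WRITE c=26  (c history now [(5, 5), (14, 13), (19, 26)])
v20: WRITE c=0  (c history now [(5, 5), (14, 13), (19, 26), (20, 0)])
READ f @v17: history=[(3, 30), (6, 36), (11, 29)] -> pick v11 -> 29
v21: WRITE f=4  (f history now [(3, 30), (6, 36), (11, 29), (21, 4)])
v22: WRITE b=8  (b history now [(7, 33), (8, 3), (10, 29), (16, 27), (22, 8)])
v23: WRITE e=0  (e history now [(1, 28), (2, 1), (9, 30), (23, 0)])
READ d @v3: history=[(4, 14), (13, 18), (15, 5), (18, 26)] -> no version <= 3 -> NONE
v24: WRITE d=1  (d history now [(4, 14), (13, 18), (15, 5), (18, 26), (24, 1)])
Read results in order: ['NONE', 'NONE', 'NONE', '28', '3', 'NONE', '29', 'NONE']
NONE count = 5

Answer: 5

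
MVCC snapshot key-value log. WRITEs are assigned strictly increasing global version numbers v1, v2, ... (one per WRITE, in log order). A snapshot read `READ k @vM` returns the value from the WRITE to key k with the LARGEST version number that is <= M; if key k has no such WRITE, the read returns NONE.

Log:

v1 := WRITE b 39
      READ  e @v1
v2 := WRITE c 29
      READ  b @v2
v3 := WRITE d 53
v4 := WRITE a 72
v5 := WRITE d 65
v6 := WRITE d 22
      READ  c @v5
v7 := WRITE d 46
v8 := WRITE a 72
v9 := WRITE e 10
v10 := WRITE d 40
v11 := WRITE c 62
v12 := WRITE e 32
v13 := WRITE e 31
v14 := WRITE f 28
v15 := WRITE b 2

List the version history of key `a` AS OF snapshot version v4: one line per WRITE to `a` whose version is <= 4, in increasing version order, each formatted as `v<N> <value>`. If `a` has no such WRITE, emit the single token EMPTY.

Scan writes for key=a with version <= 4:
  v1 WRITE b 39 -> skip
  v2 WRITE c 29 -> skip
  v3 WRITE d 53 -> skip
  v4 WRITE a 72 -> keep
  v5 WRITE d 65 -> skip
  v6 WRITE d 22 -> skip
  v7 WRITE d 46 -> skip
  v8 WRITE a 72 -> drop (> snap)
  v9 WRITE e 10 -> skip
  v10 WRITE d 40 -> skip
  v11 WRITE c 62 -> skip
  v12 WRITE e 32 -> skip
  v13 WRITE e 31 -> skip
  v14 WRITE f 28 -> skip
  v15 WRITE b 2 -> skip
Collected: [(4, 72)]

Answer: v4 72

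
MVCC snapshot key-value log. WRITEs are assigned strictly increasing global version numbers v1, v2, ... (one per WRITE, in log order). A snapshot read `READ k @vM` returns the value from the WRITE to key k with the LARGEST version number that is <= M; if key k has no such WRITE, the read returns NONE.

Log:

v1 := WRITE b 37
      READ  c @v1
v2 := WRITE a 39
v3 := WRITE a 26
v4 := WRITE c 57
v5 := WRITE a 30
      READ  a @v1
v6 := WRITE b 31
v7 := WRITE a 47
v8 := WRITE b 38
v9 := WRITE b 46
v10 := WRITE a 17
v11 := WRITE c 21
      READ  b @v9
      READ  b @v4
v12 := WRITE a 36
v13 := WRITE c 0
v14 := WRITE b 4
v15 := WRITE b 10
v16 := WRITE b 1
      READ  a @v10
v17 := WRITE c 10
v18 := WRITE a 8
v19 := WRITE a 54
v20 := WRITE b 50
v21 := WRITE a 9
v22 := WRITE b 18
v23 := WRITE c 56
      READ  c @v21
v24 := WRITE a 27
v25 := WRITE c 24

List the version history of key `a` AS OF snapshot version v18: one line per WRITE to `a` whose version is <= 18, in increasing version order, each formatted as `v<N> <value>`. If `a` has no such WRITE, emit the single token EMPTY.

Scan writes for key=a with version <= 18:
  v1 WRITE b 37 -> skip
  v2 WRITE a 39 -> keep
  v3 WRITE a 26 -> keep
  v4 WRITE c 57 -> skip
  v5 WRITE a 30 -> keep
  v6 WRITE b 31 -> skip
  v7 WRITE a 47 -> keep
  v8 WRITE b 38 -> skip
  v9 WRITE b 46 -> skip
  v10 WRITE a 17 -> keep
  v11 WRITE c 21 -> skip
  v12 WRITE a 36 -> keep
  v13 WRITE c 0 -> skip
  v14 WRITE b 4 -> skip
  v15 WRITE b 10 -> skip
  v16 WRITE b 1 -> skip
  v17 WRITE c 10 -> skip
  v18 WRITE a 8 -> keep
  v19 WRITE a 54 -> drop (> snap)
  v20 WRITE b 50 -> skip
  v21 WRITE a 9 -> drop (> snap)
  v22 WRITE b 18 -> skip
  v23 WRITE c 56 -> skip
  v24 WRITE a 27 -> drop (> snap)
  v25 WRITE c 24 -> skip
Collected: [(2, 39), (3, 26), (5, 30), (7, 47), (10, 17), (12, 36), (18, 8)]

Answer: v2 39
v3 26
v5 30
v7 47
v10 17
v12 36
v18 8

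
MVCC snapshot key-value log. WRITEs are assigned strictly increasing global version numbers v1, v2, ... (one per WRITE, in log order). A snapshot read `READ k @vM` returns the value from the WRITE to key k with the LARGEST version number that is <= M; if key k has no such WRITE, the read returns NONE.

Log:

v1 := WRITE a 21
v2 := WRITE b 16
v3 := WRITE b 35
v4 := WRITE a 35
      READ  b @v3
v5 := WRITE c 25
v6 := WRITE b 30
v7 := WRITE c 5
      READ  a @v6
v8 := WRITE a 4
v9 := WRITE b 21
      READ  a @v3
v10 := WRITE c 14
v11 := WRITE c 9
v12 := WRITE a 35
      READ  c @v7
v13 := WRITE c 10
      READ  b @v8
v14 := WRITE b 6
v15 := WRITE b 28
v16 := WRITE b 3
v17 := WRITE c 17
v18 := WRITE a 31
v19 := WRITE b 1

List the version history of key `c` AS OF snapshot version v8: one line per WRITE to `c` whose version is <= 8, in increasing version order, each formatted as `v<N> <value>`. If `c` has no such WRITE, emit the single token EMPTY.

Scan writes for key=c with version <= 8:
  v1 WRITE a 21 -> skip
  v2 WRITE b 16 -> skip
  v3 WRITE b 35 -> skip
  v4 WRITE a 35 -> skip
  v5 WRITE c 25 -> keep
  v6 WRITE b 30 -> skip
  v7 WRITE c 5 -> keep
  v8 WRITE a 4 -> skip
  v9 WRITE b 21 -> skip
  v10 WRITE c 14 -> drop (> snap)
  v11 WRITE c 9 -> drop (> snap)
  v12 WRITE a 35 -> skip
  v13 WRITE c 10 -> drop (> snap)
  v14 WRITE b 6 -> skip
  v15 WRITE b 28 -> skip
  v16 WRITE b 3 -> skip
  v17 WRITE c 17 -> drop (> snap)
  v18 WRITE a 31 -> skip
  v19 WRITE b 1 -> skip
Collected: [(5, 25), (7, 5)]

Answer: v5 25
v7 5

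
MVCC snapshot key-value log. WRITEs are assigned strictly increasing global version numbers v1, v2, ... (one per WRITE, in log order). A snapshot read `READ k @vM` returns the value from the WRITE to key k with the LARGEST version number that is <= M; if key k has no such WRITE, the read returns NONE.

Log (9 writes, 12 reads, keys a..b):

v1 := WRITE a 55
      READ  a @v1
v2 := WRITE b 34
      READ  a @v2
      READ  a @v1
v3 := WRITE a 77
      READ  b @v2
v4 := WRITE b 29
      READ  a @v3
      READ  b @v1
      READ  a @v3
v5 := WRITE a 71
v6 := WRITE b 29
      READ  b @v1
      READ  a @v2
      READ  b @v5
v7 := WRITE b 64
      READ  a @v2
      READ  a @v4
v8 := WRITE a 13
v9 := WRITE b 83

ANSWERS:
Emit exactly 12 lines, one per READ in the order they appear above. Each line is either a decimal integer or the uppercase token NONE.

Answer: 55
55
55
34
77
NONE
77
NONE
55
29
55
77

Derivation:
v1: WRITE a=55  (a history now [(1, 55)])
READ a @v1: history=[(1, 55)] -> pick v1 -> 55
v2: WRITE b=34  (b history now [(2, 34)])
READ a @v2: history=[(1, 55)] -> pick v1 -> 55
READ a @v1: history=[(1, 55)] -> pick v1 -> 55
v3: WRITE a=77  (a history now [(1, 55), (3, 77)])
READ b @v2: history=[(2, 34)] -> pick v2 -> 34
v4: WRITE b=29  (b history now [(2, 34), (4, 29)])
READ a @v3: history=[(1, 55), (3, 77)] -> pick v3 -> 77
READ b @v1: history=[(2, 34), (4, 29)] -> no version <= 1 -> NONE
READ a @v3: history=[(1, 55), (3, 77)] -> pick v3 -> 77
v5: WRITE a=71  (a history now [(1, 55), (3, 77), (5, 71)])
v6: WRITE b=29  (b history now [(2, 34), (4, 29), (6, 29)])
READ b @v1: history=[(2, 34), (4, 29), (6, 29)] -> no version <= 1 -> NONE
READ a @v2: history=[(1, 55), (3, 77), (5, 71)] -> pick v1 -> 55
READ b @v5: history=[(2, 34), (4, 29), (6, 29)] -> pick v4 -> 29
v7: WRITE b=64  (b history now [(2, 34), (4, 29), (6, 29), (7, 64)])
READ a @v2: history=[(1, 55), (3, 77), (5, 71)] -> pick v1 -> 55
READ a @v4: history=[(1, 55), (3, 77), (5, 71)] -> pick v3 -> 77
v8: WRITE a=13  (a history now [(1, 55), (3, 77), (5, 71), (8, 13)])
v9: WRITE b=83  (b history now [(2, 34), (4, 29), (6, 29), (7, 64), (9, 83)])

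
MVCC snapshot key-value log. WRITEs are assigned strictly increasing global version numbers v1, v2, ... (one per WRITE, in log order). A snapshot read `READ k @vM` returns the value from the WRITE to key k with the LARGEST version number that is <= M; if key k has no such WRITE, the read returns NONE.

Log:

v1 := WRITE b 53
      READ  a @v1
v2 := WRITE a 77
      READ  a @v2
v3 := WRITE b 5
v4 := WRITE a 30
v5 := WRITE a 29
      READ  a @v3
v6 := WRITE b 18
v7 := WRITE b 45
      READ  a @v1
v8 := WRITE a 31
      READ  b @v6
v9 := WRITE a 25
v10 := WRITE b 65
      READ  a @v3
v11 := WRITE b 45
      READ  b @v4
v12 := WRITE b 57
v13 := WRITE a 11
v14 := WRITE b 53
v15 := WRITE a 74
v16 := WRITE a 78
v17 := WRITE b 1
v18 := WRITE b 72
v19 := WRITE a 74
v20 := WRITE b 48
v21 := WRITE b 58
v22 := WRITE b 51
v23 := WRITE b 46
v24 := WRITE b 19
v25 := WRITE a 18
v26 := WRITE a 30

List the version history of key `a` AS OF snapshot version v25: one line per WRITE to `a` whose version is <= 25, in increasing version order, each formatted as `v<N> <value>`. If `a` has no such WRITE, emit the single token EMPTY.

Scan writes for key=a with version <= 25:
  v1 WRITE b 53 -> skip
  v2 WRITE a 77 -> keep
  v3 WRITE b 5 -> skip
  v4 WRITE a 30 -> keep
  v5 WRITE a 29 -> keep
  v6 WRITE b 18 -> skip
  v7 WRITE b 45 -> skip
  v8 WRITE a 31 -> keep
  v9 WRITE a 25 -> keep
  v10 WRITE b 65 -> skip
  v11 WRITE b 45 -> skip
  v12 WRITE b 57 -> skip
  v13 WRITE a 11 -> keep
  v14 WRITE b 53 -> skip
  v15 WRITE a 74 -> keep
  v16 WRITE a 78 -> keep
  v17 WRITE b 1 -> skip
  v18 WRITE b 72 -> skip
  v19 WRITE a 74 -> keep
  v20 WRITE b 48 -> skip
  v21 WRITE b 58 -> skip
  v22 WRITE b 51 -> skip
  v23 WRITE b 46 -> skip
  v24 WRITE b 19 -> skip
  v25 WRITE a 18 -> keep
  v26 WRITE a 30 -> drop (> snap)
Collected: [(2, 77), (4, 30), (5, 29), (8, 31), (9, 25), (13, 11), (15, 74), (16, 78), (19, 74), (25, 18)]

Answer: v2 77
v4 30
v5 29
v8 31
v9 25
v13 11
v15 74
v16 78
v19 74
v25 18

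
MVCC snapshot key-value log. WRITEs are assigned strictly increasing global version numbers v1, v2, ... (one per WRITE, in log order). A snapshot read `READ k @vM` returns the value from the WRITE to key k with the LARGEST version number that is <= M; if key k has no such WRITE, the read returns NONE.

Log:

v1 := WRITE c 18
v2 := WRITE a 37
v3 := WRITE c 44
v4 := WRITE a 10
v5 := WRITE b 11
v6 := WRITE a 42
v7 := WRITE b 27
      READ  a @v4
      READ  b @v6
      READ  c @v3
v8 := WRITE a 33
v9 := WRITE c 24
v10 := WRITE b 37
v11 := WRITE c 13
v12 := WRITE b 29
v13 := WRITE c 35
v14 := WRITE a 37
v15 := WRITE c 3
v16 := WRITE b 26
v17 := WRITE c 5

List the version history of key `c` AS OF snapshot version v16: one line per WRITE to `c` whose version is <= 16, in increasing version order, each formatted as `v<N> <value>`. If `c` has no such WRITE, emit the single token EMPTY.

Answer: v1 18
v3 44
v9 24
v11 13
v13 35
v15 3

Derivation:
Scan writes for key=c with version <= 16:
  v1 WRITE c 18 -> keep
  v2 WRITE a 37 -> skip
  v3 WRITE c 44 -> keep
  v4 WRITE a 10 -> skip
  v5 WRITE b 11 -> skip
  v6 WRITE a 42 -> skip
  v7 WRITE b 27 -> skip
  v8 WRITE a 33 -> skip
  v9 WRITE c 24 -> keep
  v10 WRITE b 37 -> skip
  v11 WRITE c 13 -> keep
  v12 WRITE b 29 -> skip
  v13 WRITE c 35 -> keep
  v14 WRITE a 37 -> skip
  v15 WRITE c 3 -> keep
  v16 WRITE b 26 -> skip
  v17 WRITE c 5 -> drop (> snap)
Collected: [(1, 18), (3, 44), (9, 24), (11, 13), (13, 35), (15, 3)]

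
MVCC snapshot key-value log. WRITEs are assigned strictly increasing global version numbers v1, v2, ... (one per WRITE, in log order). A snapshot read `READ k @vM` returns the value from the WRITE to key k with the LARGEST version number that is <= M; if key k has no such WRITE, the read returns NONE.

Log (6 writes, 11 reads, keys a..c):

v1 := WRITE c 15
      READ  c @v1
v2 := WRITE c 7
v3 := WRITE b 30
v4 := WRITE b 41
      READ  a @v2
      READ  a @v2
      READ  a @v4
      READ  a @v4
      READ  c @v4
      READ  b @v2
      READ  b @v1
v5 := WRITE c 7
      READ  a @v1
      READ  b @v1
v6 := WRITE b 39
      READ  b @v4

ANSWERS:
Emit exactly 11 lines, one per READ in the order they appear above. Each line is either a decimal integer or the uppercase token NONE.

v1: WRITE c=15  (c history now [(1, 15)])
READ c @v1: history=[(1, 15)] -> pick v1 -> 15
v2: WRITE c=7  (c history now [(1, 15), (2, 7)])
v3: WRITE b=30  (b history now [(3, 30)])
v4: WRITE b=41  (b history now [(3, 30), (4, 41)])
READ a @v2: history=[] -> no version <= 2 -> NONE
READ a @v2: history=[] -> no version <= 2 -> NONE
READ a @v4: history=[] -> no version <= 4 -> NONE
READ a @v4: history=[] -> no version <= 4 -> NONE
READ c @v4: history=[(1, 15), (2, 7)] -> pick v2 -> 7
READ b @v2: history=[(3, 30), (4, 41)] -> no version <= 2 -> NONE
READ b @v1: history=[(3, 30), (4, 41)] -> no version <= 1 -> NONE
v5: WRITE c=7  (c history now [(1, 15), (2, 7), (5, 7)])
READ a @v1: history=[] -> no version <= 1 -> NONE
READ b @v1: history=[(3, 30), (4, 41)] -> no version <= 1 -> NONE
v6: WRITE b=39  (b history now [(3, 30), (4, 41), (6, 39)])
READ b @v4: history=[(3, 30), (4, 41), (6, 39)] -> pick v4 -> 41

Answer: 15
NONE
NONE
NONE
NONE
7
NONE
NONE
NONE
NONE
41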